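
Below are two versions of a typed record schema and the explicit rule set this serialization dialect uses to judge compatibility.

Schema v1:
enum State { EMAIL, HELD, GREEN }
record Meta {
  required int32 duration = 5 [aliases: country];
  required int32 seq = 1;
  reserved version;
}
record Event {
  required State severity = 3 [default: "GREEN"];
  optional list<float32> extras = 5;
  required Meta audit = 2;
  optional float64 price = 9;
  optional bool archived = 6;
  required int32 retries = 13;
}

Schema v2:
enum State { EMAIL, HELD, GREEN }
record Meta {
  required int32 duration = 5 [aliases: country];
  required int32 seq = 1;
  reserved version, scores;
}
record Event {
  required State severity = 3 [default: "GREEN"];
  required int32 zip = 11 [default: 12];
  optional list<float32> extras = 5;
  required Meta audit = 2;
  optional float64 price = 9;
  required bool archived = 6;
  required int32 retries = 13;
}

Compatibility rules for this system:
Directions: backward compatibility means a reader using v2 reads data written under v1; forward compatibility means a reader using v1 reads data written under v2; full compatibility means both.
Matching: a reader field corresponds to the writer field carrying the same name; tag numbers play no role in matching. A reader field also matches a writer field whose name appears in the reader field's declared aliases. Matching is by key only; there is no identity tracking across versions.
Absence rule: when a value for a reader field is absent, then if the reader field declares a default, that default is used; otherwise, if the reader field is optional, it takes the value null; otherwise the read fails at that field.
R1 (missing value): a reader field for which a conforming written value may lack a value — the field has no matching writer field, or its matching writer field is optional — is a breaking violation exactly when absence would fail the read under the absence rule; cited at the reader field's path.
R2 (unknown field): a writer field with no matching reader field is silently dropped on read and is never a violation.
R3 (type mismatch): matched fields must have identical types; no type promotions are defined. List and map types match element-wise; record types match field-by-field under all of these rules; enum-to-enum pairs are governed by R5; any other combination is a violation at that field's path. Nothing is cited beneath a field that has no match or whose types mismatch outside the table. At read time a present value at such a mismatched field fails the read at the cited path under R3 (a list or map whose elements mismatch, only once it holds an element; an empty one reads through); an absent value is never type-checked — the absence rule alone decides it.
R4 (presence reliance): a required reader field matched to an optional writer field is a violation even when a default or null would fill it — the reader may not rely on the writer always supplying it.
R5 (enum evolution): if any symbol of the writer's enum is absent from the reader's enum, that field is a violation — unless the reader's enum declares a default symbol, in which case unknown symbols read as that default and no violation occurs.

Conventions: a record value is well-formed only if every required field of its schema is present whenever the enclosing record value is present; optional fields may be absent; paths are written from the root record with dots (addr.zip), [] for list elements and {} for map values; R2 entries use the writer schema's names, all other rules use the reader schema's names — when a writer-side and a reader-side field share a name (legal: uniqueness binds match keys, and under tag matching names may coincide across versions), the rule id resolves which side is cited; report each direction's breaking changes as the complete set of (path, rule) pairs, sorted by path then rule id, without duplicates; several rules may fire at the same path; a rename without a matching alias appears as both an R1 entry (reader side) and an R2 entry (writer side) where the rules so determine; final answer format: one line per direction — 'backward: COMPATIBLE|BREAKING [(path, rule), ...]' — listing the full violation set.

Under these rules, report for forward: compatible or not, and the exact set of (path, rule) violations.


in Event below, arrows point writer -> reader
forward analysis of Event with v1 as reader and v2 as writer:
  severity: State -> State, writer required; from severity
  extras: list<float32> -> list<float32>, writer optional; from extras
  audit: Meta -> Meta, writer required; from audit
  price: float64 -> float64, writer optional; from price
  archived: bool -> bool, writer required; from archived
  retries: int32 -> int32, writer required; from retries
  zip (writer side), unknown to reader
  audit.duration: int32 -> int32, writer required; from audit.duration
  audit.seq: int32 -> int32, writer required; from audit.seq
  => forward: COMPATIBLE
diffs on Event not affecting the asked answer:
  added field zip to record Event: required int32, tag 11, default 12 (in v2 it sits immediately before extras) -> triggers nothing under Event's printed rules — same verdict
  field archived in record Event: optional changed to required -> matters only for Event's backward compatibility — outside the asked direction

forward: COMPATIBLE []


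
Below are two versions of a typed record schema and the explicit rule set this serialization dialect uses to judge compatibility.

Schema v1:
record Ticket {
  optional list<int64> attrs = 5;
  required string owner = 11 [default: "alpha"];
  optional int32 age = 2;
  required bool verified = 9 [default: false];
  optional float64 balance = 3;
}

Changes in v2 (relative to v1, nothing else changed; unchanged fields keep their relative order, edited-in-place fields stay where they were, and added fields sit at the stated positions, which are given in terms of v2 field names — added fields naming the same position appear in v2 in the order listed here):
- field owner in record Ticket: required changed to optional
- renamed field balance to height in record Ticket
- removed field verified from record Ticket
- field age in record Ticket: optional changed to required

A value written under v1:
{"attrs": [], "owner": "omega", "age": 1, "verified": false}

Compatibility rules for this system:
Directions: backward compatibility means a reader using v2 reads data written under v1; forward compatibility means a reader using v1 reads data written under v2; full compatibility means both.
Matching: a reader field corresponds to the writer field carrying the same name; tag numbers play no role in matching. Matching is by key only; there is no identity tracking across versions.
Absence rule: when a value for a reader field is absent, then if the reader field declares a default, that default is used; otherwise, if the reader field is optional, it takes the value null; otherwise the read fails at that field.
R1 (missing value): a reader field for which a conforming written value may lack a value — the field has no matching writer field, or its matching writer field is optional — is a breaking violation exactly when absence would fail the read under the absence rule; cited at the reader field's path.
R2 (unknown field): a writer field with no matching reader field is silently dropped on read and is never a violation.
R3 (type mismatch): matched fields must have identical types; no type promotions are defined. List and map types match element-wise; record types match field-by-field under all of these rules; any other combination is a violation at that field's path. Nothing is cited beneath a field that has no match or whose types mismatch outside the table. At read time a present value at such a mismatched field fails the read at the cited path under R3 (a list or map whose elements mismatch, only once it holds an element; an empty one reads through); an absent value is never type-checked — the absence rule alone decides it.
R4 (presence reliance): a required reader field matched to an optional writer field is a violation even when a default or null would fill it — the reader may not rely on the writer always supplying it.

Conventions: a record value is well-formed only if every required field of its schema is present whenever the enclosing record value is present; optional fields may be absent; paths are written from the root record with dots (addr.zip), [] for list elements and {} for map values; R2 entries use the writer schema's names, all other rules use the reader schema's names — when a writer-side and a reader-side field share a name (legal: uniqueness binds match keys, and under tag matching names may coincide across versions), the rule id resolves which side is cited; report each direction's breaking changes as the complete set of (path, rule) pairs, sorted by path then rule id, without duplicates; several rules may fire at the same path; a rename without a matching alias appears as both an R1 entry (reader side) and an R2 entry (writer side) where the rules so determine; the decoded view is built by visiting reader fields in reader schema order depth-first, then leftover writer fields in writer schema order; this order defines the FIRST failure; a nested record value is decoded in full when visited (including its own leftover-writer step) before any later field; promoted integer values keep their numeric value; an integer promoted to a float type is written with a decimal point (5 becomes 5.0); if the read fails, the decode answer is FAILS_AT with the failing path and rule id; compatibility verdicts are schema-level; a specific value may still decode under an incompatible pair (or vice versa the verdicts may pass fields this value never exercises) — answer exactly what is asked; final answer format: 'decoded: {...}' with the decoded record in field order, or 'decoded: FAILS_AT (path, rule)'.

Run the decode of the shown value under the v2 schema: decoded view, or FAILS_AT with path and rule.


decoded: {"attrs": [], "owner": "omega", "age": 1, "height": null}

each type pair in Ticket: writer, then reader
decode (reader v2):
  attrs := []
  owner := "omega"
  age := 1
  height := null (not supplied -> null)
  writer verified: unmatched, discarded
  => decoded: {"attrs": [], "owner": "omega", "age": 1, "height": null}
checking off the Ticket differences that do not matter here:
  field owner in record Ticket: required changed to optional -> changes Ticket's schema-level verdicts only — the decode of this value is the same
  field age in record Ticket: optional changed to required -> changes Ticket's schema-level verdicts only — the decode of this value is the same


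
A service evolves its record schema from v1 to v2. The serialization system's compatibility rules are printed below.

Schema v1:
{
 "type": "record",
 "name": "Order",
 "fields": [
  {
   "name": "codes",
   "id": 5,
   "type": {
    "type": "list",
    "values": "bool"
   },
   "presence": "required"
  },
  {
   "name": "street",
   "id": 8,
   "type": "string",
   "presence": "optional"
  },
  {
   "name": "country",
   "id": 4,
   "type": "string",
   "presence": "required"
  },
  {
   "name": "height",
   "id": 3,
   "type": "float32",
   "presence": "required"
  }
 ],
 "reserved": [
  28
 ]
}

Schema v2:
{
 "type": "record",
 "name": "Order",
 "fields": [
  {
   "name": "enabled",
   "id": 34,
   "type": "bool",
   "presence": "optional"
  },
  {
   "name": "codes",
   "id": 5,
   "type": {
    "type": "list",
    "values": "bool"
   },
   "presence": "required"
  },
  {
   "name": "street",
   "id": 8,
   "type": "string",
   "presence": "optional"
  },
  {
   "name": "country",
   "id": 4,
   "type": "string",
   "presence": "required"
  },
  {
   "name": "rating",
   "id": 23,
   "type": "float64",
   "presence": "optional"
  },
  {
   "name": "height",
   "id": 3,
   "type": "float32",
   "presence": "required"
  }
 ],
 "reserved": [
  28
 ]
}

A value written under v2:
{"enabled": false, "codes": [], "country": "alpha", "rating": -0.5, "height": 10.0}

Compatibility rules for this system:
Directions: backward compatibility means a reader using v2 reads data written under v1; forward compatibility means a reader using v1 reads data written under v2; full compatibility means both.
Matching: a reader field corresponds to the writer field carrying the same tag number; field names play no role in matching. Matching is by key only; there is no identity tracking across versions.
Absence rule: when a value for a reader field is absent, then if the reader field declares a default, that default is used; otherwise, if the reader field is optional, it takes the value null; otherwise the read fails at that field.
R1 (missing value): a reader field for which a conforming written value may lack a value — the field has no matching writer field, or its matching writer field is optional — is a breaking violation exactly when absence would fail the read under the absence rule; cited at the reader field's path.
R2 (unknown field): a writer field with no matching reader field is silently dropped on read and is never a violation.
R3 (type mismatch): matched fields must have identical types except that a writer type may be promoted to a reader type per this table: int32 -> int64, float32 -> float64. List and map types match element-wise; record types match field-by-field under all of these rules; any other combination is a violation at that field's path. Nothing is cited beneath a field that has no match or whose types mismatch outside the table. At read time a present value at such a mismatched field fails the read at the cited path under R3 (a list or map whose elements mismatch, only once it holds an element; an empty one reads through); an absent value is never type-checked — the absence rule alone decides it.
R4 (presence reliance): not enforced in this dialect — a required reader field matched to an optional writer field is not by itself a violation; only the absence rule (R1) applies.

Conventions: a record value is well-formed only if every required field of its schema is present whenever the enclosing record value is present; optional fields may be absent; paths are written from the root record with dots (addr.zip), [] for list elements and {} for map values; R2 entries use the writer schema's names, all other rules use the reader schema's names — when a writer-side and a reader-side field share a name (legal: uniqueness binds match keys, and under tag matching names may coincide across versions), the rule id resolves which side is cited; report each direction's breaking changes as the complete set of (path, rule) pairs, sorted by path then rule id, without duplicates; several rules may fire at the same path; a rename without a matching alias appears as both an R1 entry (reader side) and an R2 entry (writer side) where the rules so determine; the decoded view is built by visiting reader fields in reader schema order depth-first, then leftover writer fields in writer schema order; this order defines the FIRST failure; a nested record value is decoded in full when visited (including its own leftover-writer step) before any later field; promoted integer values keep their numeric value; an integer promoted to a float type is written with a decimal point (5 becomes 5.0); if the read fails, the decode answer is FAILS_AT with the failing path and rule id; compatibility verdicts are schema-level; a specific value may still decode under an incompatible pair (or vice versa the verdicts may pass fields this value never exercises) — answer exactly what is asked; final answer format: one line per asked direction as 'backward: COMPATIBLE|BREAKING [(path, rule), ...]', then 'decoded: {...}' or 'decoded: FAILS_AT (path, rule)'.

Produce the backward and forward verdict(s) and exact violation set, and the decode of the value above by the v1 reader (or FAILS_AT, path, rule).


in Order below, arrows point writer -> reader
backward analysis of Order with v2 as reader and v1 as writer:
  enabled: no writer match
  list<bool> -> list<bool>, writer required: codes aligns to codes
  string -> string, writer optional: street aligns to street
  string -> string, writer required: country aligns to country
  rating: no writer match
  float32 -> float32, writer required: height aligns to height
  => no violations; backward on Order: COMPATIBLE
forward analysis of Order with v1 as reader and v2 as writer:
  list<bool> -> list<bool>, writer required: codes aligns to codes
  string -> string, writer optional: street aligns to street
  string -> string, writer required: country aligns to country
  float32 -> float32, writer required: height aligns to height
  leftover writer field: enabled
  leftover writer field: rating
  => no violations; forward on Order: COMPATIBLE
decode (reader v1):
  codes := []
  street := null (not supplied -> null)
  country := "alpha"
  height := 10.0
  writer enabled: unmatched, discarded
  writer rating: unmatched, discarded
  => decoded: {"codes": [], "street": null, "country": "alpha", "height": 10.0}

backward: COMPATIBLE []; forward: COMPATIBLE []; decoded: {"codes": [], "street": null, "country": "alpha", "height": 10.0}


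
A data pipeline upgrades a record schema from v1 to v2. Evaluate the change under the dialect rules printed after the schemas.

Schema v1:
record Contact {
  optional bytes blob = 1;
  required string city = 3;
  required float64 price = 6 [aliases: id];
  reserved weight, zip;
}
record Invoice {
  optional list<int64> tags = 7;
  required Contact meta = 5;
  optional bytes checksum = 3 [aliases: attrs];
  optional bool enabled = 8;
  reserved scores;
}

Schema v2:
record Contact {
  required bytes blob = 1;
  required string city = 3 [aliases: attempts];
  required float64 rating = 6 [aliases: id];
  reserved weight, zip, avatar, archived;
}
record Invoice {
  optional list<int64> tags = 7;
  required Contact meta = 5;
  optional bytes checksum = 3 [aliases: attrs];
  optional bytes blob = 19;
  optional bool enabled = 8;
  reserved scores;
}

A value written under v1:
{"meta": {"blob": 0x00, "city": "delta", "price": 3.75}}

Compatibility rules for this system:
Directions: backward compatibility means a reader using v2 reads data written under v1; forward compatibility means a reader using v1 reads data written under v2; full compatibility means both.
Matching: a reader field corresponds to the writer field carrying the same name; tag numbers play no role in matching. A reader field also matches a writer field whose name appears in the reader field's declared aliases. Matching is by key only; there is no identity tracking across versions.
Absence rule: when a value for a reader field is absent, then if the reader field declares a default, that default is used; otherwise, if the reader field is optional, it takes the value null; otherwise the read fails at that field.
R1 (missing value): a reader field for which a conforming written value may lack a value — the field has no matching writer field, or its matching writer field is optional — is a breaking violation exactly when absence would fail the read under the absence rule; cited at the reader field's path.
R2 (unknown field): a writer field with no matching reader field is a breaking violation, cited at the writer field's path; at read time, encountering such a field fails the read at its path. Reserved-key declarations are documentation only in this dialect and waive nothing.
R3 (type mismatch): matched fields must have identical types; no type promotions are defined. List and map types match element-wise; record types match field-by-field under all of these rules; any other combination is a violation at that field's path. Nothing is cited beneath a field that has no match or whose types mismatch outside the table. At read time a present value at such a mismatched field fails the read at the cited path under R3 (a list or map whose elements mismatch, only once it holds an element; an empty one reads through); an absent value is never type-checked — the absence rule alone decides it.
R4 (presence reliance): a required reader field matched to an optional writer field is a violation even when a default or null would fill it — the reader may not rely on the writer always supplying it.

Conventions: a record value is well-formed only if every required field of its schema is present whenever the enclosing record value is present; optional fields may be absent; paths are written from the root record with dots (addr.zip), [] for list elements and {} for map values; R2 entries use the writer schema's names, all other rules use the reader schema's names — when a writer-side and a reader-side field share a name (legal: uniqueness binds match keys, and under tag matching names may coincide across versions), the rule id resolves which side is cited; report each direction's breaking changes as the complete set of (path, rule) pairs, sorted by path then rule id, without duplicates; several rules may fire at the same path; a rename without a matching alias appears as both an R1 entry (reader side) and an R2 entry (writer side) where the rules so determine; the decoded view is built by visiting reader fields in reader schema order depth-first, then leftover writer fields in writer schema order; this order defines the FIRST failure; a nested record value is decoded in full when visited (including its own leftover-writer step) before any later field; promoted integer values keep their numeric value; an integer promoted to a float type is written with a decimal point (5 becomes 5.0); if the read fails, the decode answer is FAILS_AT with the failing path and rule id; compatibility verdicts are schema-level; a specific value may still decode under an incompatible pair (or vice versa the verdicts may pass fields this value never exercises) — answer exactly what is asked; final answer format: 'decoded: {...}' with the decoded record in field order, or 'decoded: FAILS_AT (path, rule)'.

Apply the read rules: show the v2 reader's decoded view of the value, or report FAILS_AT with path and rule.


arrows below run writer -> reader for Invoice
decode walk for Invoice under reader schema v2:
  tags := null (missing; optional => null)
  meta.blob := 0x00
  meta.city := "delta"
  read fails at meta.rating under R1 (no fill)
  => FAILS_AT (meta.rating, R1)
remaining Invoice differences; none change what is asked:
  field blob in record Contact: optional changed to required -> a verdict-level change on Invoice — the shown value reads the same
  added field blob to record Invoice: optional bytes, tag 19 (in v2 it sits immediately before enabled) -> a verdict-level change on Invoice — the shown value reads the same

decoded: FAILS_AT (meta.rating, R1)


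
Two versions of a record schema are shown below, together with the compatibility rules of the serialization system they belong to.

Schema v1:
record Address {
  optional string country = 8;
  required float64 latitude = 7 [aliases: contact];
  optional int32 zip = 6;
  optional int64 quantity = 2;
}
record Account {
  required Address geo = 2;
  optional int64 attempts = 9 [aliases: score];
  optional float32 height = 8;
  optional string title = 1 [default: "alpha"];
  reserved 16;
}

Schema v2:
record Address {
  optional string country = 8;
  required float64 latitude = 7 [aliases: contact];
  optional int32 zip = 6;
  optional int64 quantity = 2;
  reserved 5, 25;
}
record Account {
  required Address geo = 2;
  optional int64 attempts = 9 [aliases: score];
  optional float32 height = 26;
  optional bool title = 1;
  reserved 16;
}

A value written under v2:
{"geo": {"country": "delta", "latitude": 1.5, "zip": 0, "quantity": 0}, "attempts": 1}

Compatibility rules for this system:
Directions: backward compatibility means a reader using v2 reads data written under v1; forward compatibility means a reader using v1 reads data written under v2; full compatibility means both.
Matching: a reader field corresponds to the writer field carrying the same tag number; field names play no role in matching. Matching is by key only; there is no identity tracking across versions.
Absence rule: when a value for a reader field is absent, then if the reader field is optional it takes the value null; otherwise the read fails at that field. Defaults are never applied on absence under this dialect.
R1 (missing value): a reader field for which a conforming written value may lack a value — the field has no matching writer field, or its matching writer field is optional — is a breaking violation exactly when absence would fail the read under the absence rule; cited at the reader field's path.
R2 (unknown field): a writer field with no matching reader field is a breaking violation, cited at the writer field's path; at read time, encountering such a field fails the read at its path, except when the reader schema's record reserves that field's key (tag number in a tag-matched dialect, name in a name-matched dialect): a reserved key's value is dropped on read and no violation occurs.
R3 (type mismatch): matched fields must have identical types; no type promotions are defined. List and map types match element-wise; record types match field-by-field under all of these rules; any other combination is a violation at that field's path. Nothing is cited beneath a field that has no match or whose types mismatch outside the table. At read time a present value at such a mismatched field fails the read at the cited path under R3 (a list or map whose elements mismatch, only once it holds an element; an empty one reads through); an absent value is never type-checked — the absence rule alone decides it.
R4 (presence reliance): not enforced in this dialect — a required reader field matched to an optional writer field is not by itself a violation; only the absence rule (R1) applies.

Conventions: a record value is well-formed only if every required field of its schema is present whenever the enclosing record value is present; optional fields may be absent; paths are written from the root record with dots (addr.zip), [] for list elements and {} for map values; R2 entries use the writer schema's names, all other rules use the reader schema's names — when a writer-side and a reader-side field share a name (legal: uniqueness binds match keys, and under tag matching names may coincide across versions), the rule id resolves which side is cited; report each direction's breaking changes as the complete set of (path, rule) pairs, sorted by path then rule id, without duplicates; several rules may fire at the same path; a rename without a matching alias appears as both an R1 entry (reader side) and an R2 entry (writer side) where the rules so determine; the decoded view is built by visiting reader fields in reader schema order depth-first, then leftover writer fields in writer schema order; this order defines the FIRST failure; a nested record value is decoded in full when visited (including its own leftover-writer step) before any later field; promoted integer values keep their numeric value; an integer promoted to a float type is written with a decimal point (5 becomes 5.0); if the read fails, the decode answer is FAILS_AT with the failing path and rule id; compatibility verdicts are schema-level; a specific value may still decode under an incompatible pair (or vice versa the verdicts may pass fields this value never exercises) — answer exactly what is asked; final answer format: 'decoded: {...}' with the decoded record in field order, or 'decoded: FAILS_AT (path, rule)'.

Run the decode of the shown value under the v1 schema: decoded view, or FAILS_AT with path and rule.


the writer's type comes first in each Account pair
decode (reader v1):
  geo.country := "delta"
  geo.latitude := 1.5
  geo.zip := 0
  geo.quantity := 0
  attempts := 1
  height := null (absent, optional -> null)
  title := null (absent, optional -> null)
  => decoded: {"geo": {"country": "delta", "latitude": 1.5, "zip": 0, "quantity": 0}, "attempts": 1, "height": null, "title": null}
checking off the Account differences that do not matter here:
  field height in record Account: tag 8 changed to 26 -> schema-level compatibility only; this Account value's decode is unchanged
  field title in record Account: type string changed to bool (its default is dropped) -> schema-level compatibility only; this Account value's decode is unchanged

decoded: {"geo": {"country": "delta", "latitude": 1.5, "zip": 0, "quantity": 0}, "attempts": 1, "height": null, "title": null}


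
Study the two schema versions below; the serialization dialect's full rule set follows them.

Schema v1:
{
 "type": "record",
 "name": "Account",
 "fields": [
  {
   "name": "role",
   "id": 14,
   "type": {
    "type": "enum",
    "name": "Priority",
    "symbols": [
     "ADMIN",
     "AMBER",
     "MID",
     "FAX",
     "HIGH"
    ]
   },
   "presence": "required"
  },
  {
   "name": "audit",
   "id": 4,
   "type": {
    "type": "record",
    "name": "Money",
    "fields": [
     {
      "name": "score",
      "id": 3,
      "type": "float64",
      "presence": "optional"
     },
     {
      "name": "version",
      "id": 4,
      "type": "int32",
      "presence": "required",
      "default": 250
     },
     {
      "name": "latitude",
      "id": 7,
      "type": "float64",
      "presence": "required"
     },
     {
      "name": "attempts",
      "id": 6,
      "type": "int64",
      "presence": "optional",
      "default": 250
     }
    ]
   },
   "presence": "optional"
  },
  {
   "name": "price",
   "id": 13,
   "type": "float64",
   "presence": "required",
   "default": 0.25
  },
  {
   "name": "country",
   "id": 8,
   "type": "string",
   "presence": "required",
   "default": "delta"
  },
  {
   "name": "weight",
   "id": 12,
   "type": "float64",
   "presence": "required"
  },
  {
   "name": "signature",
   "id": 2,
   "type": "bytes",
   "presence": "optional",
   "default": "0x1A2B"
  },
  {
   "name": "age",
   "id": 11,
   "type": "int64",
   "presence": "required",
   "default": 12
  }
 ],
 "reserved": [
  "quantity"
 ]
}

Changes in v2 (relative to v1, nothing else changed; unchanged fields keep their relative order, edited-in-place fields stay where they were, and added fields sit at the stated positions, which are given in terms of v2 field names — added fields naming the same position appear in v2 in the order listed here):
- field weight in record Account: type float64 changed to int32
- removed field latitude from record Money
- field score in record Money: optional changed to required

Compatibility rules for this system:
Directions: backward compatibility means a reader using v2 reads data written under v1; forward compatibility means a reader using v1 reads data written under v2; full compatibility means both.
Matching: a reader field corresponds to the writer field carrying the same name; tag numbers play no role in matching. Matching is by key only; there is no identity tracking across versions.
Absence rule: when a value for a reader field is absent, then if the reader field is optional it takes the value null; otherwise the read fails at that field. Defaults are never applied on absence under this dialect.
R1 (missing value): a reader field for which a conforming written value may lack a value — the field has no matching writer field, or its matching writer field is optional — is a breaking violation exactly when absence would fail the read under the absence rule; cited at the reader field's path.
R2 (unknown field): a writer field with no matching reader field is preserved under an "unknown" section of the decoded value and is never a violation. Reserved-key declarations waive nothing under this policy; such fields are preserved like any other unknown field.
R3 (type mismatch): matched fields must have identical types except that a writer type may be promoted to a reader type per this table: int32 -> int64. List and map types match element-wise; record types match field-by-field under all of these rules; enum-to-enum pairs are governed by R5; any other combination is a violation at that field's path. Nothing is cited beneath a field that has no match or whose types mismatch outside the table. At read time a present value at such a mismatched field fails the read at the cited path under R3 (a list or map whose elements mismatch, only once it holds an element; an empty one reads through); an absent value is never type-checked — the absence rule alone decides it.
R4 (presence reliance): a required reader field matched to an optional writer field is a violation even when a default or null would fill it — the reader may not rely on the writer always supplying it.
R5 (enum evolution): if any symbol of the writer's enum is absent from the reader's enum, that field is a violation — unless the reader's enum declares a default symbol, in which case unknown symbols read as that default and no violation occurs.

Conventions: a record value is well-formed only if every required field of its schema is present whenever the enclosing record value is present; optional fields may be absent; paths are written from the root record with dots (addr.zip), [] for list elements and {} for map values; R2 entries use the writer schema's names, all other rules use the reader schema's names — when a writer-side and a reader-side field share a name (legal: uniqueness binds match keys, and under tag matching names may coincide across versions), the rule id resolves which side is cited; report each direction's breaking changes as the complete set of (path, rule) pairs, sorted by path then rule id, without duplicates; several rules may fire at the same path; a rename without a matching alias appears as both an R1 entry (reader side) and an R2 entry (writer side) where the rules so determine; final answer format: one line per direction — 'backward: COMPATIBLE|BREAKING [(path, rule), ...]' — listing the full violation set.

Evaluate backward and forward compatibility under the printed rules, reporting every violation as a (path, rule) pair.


the writer's type comes first in each Account pair
backward on Account — v2 reading data written by v1:
  role: paired with writer role (Priority -> Priority; writer required)
  audit: paired with writer audit (Money -> Money; writer optional)
  price: paired with writer price (float64 -> float64; writer required)
  country: paired with writer country (string -> string; writer required)
  weight: paired with writer weight (float64 -> int32; writer required)
  signature: paired with writer signature (bytes -> bytes; writer optional)
  age: paired with writer age (int64 -> int64; writer required)
  audit.score: paired with writer audit.score (float64 -> float64; writer optional)
  audit.version: paired with writer audit.version (int32 -> int32; writer required)
  audit.attempts: paired with writer audit.attempts (int64 -> int64; writer optional)
  leftover writer field: audit.latitude
  breaking: (audit.score, R1)
  breaking: (audit.score, R4)
  breaking: (weight, R3)
  => backward verdict for Account: BREAKING, 3 violation(s)
forward on Account — v1 reading data written by v2:
  role: paired with writer role (Priority -> Priority; writer required)
  audit: paired with writer audit (Money -> Money; writer optional)
  price: paired with writer price (float64 -> float64; writer required)
  country: paired with writer country (string -> string; writer required)
  weight: paired with writer weight (int32 -> float64; writer required)
  signature: paired with writer signature (bytes -> bytes; writer optional)
  age: paired with writer age (int64 -> int64; writer required)
  audit.score: paired with writer audit.score (float64 -> float64; writer required)
  audit.version: paired with writer audit.version (int32 -> int32; writer required)
  no writer field matches reader audit.latitude
  audit.attempts: paired with writer audit.attempts (int64 -> int64; writer optional)
  breaking: (audit.latitude, R1)
  breaking: (weight, R3)
  => forward verdict for Account: BREAKING, 2 violation(s)

backward: BREAKING [(audit.score, R1), (audit.score, R4), (weight, R3)]; forward: BREAKING [(audit.latitude, R1), (weight, R3)]


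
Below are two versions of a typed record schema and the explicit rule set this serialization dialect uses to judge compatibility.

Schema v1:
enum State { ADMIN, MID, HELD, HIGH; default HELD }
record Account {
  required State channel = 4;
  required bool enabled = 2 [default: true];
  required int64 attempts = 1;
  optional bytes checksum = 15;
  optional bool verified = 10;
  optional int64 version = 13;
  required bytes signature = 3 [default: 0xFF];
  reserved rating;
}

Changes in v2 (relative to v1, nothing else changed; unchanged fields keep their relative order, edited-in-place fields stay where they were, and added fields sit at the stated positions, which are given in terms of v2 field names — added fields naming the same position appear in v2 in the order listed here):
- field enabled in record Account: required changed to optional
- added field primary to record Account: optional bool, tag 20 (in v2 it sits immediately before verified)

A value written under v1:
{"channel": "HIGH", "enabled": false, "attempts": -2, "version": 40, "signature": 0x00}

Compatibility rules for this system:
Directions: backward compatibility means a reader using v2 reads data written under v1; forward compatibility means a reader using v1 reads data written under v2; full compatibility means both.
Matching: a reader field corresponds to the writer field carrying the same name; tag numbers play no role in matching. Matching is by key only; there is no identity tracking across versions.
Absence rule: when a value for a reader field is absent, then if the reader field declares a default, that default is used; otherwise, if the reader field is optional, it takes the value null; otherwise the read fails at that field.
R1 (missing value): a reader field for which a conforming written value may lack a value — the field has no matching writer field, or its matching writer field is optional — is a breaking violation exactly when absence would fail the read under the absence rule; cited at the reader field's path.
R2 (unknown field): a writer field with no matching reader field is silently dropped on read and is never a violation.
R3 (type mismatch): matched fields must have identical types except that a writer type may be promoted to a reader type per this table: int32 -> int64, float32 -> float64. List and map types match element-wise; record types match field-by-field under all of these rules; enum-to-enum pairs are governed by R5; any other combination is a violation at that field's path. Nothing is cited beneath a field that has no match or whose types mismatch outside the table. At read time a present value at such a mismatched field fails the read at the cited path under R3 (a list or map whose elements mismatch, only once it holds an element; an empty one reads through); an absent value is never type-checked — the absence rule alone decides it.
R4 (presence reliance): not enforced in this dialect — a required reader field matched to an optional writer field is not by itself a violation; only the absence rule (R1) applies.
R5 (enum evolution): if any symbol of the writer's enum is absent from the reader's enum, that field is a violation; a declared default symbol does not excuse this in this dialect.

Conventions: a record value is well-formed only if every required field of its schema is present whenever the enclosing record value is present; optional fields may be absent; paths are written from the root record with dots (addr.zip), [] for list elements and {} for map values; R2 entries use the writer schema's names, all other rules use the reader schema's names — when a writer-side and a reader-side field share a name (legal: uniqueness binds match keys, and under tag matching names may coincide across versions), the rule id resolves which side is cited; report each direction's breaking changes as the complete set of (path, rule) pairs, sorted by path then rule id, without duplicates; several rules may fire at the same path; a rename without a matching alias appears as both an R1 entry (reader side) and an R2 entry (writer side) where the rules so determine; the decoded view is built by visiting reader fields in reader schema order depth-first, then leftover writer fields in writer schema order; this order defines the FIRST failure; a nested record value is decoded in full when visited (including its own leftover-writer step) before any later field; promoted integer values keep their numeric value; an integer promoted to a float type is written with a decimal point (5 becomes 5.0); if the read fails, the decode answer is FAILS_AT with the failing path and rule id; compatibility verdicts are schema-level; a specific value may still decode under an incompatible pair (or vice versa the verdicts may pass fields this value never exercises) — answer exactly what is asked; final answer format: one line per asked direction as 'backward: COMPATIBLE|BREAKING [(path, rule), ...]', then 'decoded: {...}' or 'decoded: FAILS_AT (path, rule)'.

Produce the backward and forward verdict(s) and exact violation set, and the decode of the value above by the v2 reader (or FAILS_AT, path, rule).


backward: COMPATIBLE []; forward: COMPATIBLE []; decoded: {"channel": "HIGH", "enabled": false, "attempts": -2, "checksum": null, "primary": null, "verified": null, "version": 40, "signature": 0x00}

arrows below run writer -> reader for Account
backward for Account (reader v2, writer v1):
  channel: paired with writer channel (State -> State; writer required)
  enabled: paired with writer enabled (bool -> bool; writer required)
  attempts: paired with writer attempts (int64 -> int64; writer required)
  checksum: paired with writer checksum (bytes -> bytes; writer optional)
  primary has no writer counterpart
  verified: paired with writer verified (bool -> bool; writer optional)
  version: paired with writer version (int64 -> int64; writer optional)
  signature: paired with writer signature (bytes -> bytes; writer required)
  nothing fires on Account: backward is COMPATIBLE
forward for Account (reader v1, writer v2):
  channel: paired with writer channel (State -> State; writer required)
  enabled: paired with writer enabled (bool -> bool; writer optional)
  attempts: paired with writer attempts (int64 -> int64; writer required)
  checksum: paired with writer checksum (bytes -> bytes; writer optional)
  verified: paired with writer verified (bool -> bool; writer optional)
  version: paired with writer version (int64 -> int64; writer optional)
  signature: paired with writer signature (bytes -> bytes; writer required)
  leftover writer field: primary
  nothing fires on Account: forward is COMPATIBLE
decode (reader v2):
  channel := "HIGH"
  enabled := false
  attempts := -2
  checksum := null (absent, optional -> null)
  primary := null (absent, optional -> null)
  verified := null (absent, optional -> null)
  version := 40
  signature := 0x00
  => decoded: {"channel": "HIGH", "enabled": false, "attempts": -2, "checksum": null, "primary": null, "verified": null, "version": 40, "signature": 0x00}
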